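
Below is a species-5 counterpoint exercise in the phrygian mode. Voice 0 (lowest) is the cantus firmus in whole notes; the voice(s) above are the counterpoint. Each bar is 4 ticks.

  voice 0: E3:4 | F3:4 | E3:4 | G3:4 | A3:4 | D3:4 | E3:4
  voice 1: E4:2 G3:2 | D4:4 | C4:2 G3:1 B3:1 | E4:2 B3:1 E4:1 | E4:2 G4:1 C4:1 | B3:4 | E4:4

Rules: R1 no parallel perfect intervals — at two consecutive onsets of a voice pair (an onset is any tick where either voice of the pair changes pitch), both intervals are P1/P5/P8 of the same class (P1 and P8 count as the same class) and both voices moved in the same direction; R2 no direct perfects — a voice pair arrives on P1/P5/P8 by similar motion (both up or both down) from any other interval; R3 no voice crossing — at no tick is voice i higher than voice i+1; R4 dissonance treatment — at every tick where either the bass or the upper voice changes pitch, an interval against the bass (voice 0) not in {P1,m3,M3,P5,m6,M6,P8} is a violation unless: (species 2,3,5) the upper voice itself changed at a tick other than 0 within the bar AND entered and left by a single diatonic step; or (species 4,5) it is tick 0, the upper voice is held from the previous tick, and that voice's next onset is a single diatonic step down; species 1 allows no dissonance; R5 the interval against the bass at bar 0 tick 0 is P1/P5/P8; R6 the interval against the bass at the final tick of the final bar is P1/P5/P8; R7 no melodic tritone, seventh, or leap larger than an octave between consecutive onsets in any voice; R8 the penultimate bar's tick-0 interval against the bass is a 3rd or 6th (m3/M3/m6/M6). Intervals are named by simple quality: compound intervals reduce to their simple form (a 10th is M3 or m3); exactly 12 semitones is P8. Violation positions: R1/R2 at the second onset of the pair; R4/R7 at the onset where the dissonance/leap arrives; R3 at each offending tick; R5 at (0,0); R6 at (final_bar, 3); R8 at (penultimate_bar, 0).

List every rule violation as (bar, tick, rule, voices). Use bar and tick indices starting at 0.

(4, 2, R4, (0, 1))
(6, 0, R2, (0, 1))

bar 0: v0=E3 v1=E4 downbeat P8
bar 1: v0=F3 v1=D4 downbeat M6
bar 2: v0=E3 v1=C4 downbeat m6
bar 3: v0=G3 v1=E4 downbeat M6
bar 4: v0=A3 v1=E4 downbeat P5
bar 5: v0=D3 v1=B3 downbeat M6
bar 6: v0=E3 v1=E4 downbeat P8
  -> R4 @ bar 4 tick 2 v(0, 1): A3/G4 m7 untreated
  -> R2 @ bar 6 tick 0 v(0, 1): D3/B3 M6 -> E3/E4 P8 similar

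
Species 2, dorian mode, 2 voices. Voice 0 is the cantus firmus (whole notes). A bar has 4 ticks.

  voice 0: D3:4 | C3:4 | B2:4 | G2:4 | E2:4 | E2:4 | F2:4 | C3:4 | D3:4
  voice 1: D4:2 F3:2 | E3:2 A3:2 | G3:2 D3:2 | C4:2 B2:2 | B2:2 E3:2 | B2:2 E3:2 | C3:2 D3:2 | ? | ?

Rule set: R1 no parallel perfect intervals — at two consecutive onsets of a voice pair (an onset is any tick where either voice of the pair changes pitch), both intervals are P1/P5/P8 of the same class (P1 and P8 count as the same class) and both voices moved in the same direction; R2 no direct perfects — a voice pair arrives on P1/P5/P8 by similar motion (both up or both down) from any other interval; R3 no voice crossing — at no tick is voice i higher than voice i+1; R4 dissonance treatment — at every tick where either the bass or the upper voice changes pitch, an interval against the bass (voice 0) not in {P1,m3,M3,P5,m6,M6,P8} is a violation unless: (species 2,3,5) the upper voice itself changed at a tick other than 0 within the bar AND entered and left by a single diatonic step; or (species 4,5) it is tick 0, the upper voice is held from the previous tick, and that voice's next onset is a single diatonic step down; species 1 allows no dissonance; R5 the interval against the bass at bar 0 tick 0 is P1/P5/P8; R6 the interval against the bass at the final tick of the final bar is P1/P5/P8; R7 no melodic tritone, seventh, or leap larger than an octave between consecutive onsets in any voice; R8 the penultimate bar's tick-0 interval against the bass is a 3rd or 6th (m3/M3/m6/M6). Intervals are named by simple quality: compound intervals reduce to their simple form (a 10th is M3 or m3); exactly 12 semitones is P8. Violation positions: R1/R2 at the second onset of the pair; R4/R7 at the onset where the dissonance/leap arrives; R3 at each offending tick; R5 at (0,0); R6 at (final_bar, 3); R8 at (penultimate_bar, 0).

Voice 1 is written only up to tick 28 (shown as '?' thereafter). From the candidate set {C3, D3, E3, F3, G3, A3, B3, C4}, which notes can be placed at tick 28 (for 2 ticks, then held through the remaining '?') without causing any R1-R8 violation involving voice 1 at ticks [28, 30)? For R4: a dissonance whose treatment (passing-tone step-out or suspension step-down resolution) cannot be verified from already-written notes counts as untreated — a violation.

{A3, E3}

C3: violates R8
D3: violates R4,R8
E3: legal
F3: violates R4,R8
G3: violates R2,R8
A3: legal
B3: violates R4,R8
C4: violates R2,R7,R8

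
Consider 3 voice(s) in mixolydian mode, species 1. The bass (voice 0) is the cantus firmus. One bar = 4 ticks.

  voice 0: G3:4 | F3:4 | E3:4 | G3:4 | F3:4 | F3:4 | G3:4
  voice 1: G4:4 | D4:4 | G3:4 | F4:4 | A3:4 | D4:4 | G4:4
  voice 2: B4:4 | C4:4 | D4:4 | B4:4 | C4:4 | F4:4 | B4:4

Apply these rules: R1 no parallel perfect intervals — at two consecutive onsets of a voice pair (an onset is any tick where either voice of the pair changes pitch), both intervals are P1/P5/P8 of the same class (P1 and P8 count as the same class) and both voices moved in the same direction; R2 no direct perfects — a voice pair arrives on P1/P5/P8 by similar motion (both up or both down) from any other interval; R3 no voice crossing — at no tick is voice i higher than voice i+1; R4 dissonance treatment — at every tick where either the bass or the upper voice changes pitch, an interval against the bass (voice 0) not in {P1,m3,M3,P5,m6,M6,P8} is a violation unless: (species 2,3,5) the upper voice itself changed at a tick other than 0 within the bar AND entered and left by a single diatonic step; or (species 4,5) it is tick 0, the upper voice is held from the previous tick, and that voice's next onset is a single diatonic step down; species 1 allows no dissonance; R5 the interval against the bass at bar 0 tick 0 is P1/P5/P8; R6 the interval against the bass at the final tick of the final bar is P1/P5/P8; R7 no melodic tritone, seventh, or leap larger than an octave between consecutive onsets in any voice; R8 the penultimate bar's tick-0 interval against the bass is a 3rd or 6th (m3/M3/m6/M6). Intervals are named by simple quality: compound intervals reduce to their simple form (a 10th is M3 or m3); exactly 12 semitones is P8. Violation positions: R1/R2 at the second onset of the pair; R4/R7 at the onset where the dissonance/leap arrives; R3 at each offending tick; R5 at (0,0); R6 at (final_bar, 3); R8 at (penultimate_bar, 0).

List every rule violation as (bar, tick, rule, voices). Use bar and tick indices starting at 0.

(0, 0, R5, (0, 2))
(1, 0, R2, (0, 2))
(1, 0, R3, (1, 2))
(1, 0, R7, (2,))
(1, 1, R3, (1, 2))
(1, 2, R3, (1, 2))
(1, 3, R3, (1, 2))
(2, 0, R4, (0, 2))
(3, 0, R4, (0, 1))
(3, 0, R7, (1,))
(4, 0, R2, (0, 2))
(4, 0, R7, (2,))
(5, 0, R8, (0, 2))
(6, 0, R2, (0, 1))
(6, 0, R7, (2,))
(6, 3, R6, (0, 2))

bar 0: v0=G3 v1=G4 v2=B4 downbeat M3
bar 1: v0=F3 v1=D4 v2=C4 downbeat P5
bar 2: v0=E3 v1=G3 v2=D4 downbeat m7
bar 3: v0=G3 v1=F4 v2=B4 downbeat M3
bar 4: v0=F3 v1=A3 v2=C4 downbeat P5
bar 5: v0=F3 v1=D4 v2=F4 downbeat P8
bar 6: v0=G3 v1=G4 v2=B4 downbeat M3
  -> R5 @ bar 0 tick 0 v(0, 2): opens on M3
  -> R2 @ bar 1 tick 0 v(0, 2): G3/B4 M3 -> F3/C4 P5 similar
  -> R3 @ bar 1 tick 0 v(1, 2): D4 above C4
  -> R7 @ bar 1 tick 0 v(2,): B4->C4 leap 11st
  -> R3 @ bar 1 tick 1 v(1, 2): D4 above C4
  -> R3 @ bar 1 tick 2 v(1, 2): D4 above C4
  -> R3 @ bar 1 tick 3 v(1, 2): D4 above C4
  -> R4 @ bar 2 tick 0 v(0, 2): E3/D4 m7 untreated
  -> R4 @ bar 3 tick 0 v(0, 1): G3/F4 m7 untreated
  -> R7 @ bar 3 tick 0 v(1,): G3->F4 leap 10st
  -> R2 @ bar 4 tick 0 v(0, 2): G3/B4 M3 -> F3/C4 P5 similar
  -> R7 @ bar 4 tick 0 v(2,): B4->C4 leap 11st
  -> R8 @ bar 5 tick 0 v(0, 2): penult P8 not 3rd/6th
  -> R2 @ bar 6 tick 0 v(0, 1): F3/D4 M6 -> G3/G4 P8 similar
  -> R7 @ bar 6 tick 0 v(2,): F4->B4 leap 6st
  -> R6 @ bar 6 tick 3 v(0, 2): closes on M3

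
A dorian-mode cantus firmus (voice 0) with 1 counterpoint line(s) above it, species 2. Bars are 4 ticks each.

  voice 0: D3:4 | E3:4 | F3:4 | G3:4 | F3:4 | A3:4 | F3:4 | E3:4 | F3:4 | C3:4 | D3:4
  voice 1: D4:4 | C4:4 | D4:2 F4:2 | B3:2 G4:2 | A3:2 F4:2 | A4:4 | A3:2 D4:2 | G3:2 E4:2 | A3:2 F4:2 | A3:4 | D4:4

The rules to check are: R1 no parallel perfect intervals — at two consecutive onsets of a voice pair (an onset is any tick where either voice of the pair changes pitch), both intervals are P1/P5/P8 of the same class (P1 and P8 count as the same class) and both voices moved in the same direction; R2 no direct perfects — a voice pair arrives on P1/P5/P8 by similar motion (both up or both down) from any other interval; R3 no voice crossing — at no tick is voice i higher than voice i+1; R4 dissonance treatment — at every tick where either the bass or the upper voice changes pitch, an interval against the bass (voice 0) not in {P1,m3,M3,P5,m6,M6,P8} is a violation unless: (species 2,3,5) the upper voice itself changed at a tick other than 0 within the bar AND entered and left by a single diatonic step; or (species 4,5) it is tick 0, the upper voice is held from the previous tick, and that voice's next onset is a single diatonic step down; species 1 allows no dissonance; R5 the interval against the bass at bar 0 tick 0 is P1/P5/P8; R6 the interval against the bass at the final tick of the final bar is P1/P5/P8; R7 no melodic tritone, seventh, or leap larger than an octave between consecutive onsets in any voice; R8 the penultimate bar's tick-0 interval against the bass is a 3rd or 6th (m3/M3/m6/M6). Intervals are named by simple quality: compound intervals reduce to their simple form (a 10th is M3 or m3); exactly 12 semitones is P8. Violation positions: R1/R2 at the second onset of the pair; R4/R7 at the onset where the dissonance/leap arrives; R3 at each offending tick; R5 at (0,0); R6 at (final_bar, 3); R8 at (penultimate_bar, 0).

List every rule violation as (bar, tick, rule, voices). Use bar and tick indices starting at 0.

(3, 0, R7, (1,))
(4, 0, R7, (1,))
(5, 0, R1, (0, 1))
(10, 0, R2, (0, 1))

bar 0: v0=D3 v1=D4 downbeat P8
bar 1: v0=E3 v1=C4 downbeat m6
bar 2: v0=F3 v1=D4 downbeat M6
bar 3: v0=G3 v1=B3 downbeat M3
bar 4: v0=F3 v1=A3 downbeat M3
bar 5: v0=A3 v1=A4 downbeat P8
bar 6: v0=F3 v1=A3 downbeat M3
bar 7: v0=E3 v1=G3 downbeat m3
bar 8: v0=F3 v1=A3 downbeat M3
bar 9: v0=C3 v1=A3 downbeat M6
bar 10: v0=D3 v1=D4 downbeat P8
  -> R7 @ bar 3 tick 0 v(1,): F4->B3 leap 6st
  -> R7 @ bar 4 tick 0 v(1,): G4->A3 leap 10st
  -> R1 @ bar 5 tick 0 v(0, 1): F3/F4 P8 -> A3/A4 P8 similar
  -> R2 @ bar 10 tick 0 v(0, 1): C3/A3 M6 -> D3/D4 P8 similar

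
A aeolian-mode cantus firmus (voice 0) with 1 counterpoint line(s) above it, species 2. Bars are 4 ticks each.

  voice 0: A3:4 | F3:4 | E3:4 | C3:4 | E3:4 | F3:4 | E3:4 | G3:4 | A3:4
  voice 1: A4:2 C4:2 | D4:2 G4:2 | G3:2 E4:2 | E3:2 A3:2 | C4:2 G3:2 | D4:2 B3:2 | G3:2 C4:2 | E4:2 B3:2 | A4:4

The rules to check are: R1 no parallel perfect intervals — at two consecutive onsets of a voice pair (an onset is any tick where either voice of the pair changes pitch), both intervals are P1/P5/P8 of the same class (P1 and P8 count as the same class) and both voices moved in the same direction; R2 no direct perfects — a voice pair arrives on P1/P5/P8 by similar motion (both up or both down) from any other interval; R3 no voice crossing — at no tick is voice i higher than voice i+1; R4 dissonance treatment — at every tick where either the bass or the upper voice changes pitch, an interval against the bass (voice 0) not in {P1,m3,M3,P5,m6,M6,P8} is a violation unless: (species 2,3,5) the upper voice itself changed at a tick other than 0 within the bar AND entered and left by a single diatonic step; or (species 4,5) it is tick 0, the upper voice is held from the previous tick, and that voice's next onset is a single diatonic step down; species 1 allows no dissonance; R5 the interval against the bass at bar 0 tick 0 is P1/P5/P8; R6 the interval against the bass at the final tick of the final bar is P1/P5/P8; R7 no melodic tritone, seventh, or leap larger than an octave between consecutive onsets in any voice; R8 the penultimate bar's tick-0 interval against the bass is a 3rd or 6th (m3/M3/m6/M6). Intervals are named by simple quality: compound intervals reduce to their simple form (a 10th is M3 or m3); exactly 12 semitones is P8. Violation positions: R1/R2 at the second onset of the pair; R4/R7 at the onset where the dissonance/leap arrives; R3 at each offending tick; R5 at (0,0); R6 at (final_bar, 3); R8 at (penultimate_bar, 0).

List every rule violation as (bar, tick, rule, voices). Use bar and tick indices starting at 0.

bar 0: v0=A3 v1=A4 downbeat P8
bar 1: v0=F3 v1=D4 downbeat M6
bar 2: v0=E3 v1=G3 downbeat m3
bar 3: v0=C3 v1=E3 downbeat M3
bar 4: v0=E3 v1=C4 downbeat m6
bar 5: v0=F3 v1=D4 downbeat M6
bar 6: v0=E3 v1=G3 downbeat m3
bar 7: v0=G3 v1=E4 downbeat M6
bar 8: v0=A3 v1=A4 downbeat P8
  -> R4 @ bar 1 tick 2 v(0, 1): F3/G4 M2 untreated
  -> R4 @ bar 5 tick 2 v(0, 1): F3/B3 TT untreated
  -> R2 @ bar 8 tick 0 v(0, 1): G3/B3 M3 -> A3/A4 P8 similar
  -> R7 @ bar 8 tick 0 v(1,): B3->A4 leap 10st

(1, 2, R4, (0, 1))
(5, 2, R4, (0, 1))
(8, 0, R2, (0, 1))
(8, 0, R7, (1,))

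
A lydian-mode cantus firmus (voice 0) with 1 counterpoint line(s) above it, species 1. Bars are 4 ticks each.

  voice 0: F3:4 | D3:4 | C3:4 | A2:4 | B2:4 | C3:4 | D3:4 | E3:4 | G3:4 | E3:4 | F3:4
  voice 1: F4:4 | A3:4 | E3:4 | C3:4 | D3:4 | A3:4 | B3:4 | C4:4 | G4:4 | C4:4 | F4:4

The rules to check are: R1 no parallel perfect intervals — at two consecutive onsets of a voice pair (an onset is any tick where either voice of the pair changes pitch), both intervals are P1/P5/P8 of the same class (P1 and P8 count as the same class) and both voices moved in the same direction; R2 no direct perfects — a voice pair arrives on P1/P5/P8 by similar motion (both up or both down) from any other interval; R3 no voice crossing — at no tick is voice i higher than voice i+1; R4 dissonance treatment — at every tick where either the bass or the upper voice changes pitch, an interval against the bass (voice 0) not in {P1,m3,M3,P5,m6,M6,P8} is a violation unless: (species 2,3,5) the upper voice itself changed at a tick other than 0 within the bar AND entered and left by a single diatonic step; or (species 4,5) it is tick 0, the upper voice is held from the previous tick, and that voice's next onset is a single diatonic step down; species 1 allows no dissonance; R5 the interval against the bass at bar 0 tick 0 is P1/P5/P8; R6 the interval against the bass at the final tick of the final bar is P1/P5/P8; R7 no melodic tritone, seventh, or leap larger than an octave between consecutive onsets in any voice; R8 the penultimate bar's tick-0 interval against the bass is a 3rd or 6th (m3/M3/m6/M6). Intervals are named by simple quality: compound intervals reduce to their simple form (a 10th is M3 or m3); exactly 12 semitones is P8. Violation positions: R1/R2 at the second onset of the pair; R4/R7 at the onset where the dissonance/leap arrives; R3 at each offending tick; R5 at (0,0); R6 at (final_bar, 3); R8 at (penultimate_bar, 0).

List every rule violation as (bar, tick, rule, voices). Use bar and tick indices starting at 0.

(1, 0, R2, (0, 1))
(8, 0, R2, (0, 1))
(10, 0, R2, (0, 1))

bar 0: v0=F3 v1=F4 downbeat P8
bar 1: v0=D3 v1=A3 downbeat P5
bar 2: v0=C3 v1=E3 downbeat M3
bar 3: v0=A2 v1=C3 downbeat m3
bar 4: v0=B2 v1=D3 downbeat m3
bar 5: v0=C3 v1=A3 downbeat M6
bar 6: v0=D3 v1=B3 downbeat M6
bar 7: v0=E3 v1=C4 downbeat m6
bar 8: v0=G3 v1=G4 downbeat P8
bar 9: v0=E3 v1=C4 downbeat m6
bar 10: v0=F3 v1=F4 downbeat P8
  -> R2 @ bar 1 tick 0 v(0, 1): F3/F4 P8 -> D3/A3 P5 similar
  -> R2 @ bar 8 tick 0 v(0, 1): E3/C4 m6 -> G3/G4 P8 similar
  -> R2 @ bar 10 tick 0 v(0, 1): E3/C4 m6 -> F3/F4 P8 similar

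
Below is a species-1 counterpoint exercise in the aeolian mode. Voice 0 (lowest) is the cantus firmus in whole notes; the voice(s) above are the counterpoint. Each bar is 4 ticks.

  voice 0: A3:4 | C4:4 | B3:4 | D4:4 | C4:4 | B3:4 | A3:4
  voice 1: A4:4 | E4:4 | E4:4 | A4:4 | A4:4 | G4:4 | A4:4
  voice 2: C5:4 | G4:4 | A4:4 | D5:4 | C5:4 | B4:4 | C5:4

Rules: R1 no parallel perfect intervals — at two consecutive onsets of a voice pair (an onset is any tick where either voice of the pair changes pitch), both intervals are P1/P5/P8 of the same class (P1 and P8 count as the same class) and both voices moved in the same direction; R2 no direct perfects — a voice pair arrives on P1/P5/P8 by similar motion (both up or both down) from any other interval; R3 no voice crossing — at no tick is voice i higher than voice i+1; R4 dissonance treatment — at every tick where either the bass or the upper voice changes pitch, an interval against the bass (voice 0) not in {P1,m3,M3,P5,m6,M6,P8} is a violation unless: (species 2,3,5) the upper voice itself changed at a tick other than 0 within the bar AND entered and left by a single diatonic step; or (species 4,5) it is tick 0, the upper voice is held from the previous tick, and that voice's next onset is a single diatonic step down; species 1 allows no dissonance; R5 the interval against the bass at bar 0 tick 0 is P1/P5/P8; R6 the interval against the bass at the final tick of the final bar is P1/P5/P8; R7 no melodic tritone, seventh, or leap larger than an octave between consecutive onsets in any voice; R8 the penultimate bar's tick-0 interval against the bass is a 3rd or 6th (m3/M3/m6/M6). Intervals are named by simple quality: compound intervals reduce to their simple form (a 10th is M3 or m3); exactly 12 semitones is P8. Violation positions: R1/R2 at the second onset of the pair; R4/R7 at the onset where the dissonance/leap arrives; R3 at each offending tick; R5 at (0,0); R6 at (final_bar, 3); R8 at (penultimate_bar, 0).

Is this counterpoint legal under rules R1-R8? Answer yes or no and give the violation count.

No (9 violations)

bar 0: v0=A3 v1=A4 v2=C5 (m3)
bar 1: v0=C4 v1=E4 v2=G4 (P5)
bar 2: v0=B3 v1=E4 v2=A4 (m7)
bar 3: v0=D4 v1=A4 v2=D5 (P8)
bar 4: v0=C4 v1=A4 v2=C5 (P8)
bar 5: v0=B3 v1=G4 v2=B4 (P8)
bar 6: v0=A3 v1=A4 v2=C5 (m3)
  R5 @ bar0.0: opens on m3
  R4 @ bar2.0: B3/E4 P4 untreated
  R4 @ bar2.0: B3/A4 m7 untreated
  R2 @ bar3.0: B3/E4 P4 -> D4/A4 P5 similar
  R2 @ bar3.0: B3/A4 m7 -> D4/D5 P8 similar
  R1 @ bar4.0: D4/D5 P8 -> C4/C5 P8 similar
  R1 @ bar5.0: C4/C5 P8 -> B3/B4 P8 similar
  R8 @ bar5.0: penult P8 not 3rd/6th
  R6 @ bar6.3: closes on m3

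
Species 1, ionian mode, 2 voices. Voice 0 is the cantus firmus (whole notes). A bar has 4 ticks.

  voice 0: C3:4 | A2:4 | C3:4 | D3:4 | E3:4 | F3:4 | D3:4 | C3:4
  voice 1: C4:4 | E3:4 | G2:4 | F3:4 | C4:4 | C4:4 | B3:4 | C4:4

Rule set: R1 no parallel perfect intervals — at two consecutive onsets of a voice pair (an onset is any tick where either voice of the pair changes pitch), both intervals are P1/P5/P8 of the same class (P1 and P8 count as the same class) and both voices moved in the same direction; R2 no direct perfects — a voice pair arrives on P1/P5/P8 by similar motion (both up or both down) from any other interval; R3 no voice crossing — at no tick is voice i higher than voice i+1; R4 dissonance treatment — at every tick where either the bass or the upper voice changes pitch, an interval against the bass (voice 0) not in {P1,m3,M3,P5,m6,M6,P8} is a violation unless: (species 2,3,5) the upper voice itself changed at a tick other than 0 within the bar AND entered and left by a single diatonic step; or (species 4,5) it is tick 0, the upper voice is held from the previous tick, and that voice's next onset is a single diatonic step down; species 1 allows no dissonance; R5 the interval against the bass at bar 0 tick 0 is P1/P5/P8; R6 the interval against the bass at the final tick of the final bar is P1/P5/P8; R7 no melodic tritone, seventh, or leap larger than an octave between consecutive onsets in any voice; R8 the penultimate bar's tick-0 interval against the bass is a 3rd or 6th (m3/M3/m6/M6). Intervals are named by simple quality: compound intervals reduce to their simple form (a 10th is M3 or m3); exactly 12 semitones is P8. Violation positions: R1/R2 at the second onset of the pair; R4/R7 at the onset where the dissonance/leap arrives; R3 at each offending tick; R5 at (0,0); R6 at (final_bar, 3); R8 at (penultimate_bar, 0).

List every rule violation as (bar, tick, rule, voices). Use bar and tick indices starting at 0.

bar 0: v0=C3 v1=C4 downbeat P8
bar 1: v0=A2 v1=E3 downbeat P5
bar 2: v0=C3 v1=G2 downbeat P4
bar 3: v0=D3 v1=F3 downbeat m3
bar 4: v0=E3 v1=C4 downbeat m6
bar 5: v0=F3 v1=C4 downbeat P5
bar 6: v0=D3 v1=B3 downbeat M6
bar 7: v0=C3 v1=C4 downbeat P8
  -> R2 @ bar 1 tick 0 v(0, 1): C3/C4 P8 -> A2/E3 P5 similar
  -> R3 @ bar 2 tick 0 v(0, 1): C3 above G2
  -> R4 @ bar 2 tick 0 v(0, 1): C3/G2 P4 untreated
  -> R3 @ bar 2 tick 1 v(0, 1): C3 above G2
  -> R3 @ bar 2 tick 2 v(0, 1): C3 above G2
  -> R3 @ bar 2 tick 3 v(0, 1): C3 above G2
  -> R7 @ bar 3 tick 0 v(1,): G2->F3 leap 10st

(1, 0, R2, (0, 1))
(2, 0, R3, (0, 1))
(2, 0, R4, (0, 1))
(2, 1, R3, (0, 1))
(2, 2, R3, (0, 1))
(2, 3, R3, (0, 1))
(3, 0, R7, (1,))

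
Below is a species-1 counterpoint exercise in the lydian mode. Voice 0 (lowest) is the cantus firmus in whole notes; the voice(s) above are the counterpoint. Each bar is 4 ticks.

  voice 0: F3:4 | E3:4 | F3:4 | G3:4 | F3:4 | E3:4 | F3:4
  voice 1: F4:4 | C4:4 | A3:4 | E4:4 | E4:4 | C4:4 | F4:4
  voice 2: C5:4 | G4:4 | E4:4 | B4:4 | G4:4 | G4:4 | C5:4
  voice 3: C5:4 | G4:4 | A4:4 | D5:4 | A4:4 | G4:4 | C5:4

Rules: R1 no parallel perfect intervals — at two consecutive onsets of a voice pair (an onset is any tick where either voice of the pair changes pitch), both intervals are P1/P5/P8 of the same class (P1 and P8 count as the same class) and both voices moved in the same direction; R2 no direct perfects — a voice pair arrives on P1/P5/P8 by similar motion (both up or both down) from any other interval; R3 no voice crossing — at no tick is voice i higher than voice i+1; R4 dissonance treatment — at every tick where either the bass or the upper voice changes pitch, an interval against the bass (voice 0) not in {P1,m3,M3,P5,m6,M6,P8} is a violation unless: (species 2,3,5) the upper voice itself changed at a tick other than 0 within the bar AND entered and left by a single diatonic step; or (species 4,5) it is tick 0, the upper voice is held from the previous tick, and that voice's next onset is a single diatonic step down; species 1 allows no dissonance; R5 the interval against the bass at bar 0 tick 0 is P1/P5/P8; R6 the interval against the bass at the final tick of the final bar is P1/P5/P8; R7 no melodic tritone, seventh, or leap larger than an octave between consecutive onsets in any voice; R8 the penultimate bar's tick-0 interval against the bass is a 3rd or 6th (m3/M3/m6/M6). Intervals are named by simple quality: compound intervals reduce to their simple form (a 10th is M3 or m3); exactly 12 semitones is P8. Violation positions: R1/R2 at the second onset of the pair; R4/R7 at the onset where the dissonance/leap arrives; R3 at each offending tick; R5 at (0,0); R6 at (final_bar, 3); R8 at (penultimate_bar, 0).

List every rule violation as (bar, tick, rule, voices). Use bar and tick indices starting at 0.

(1, 0, R1, (1, 2))
(1, 0, R1, (1, 3))
(1, 0, R1, (2, 3))
(2, 0, R1, (1, 2))
(2, 0, R4, (0, 2))
(3, 0, R1, (1, 2))
(3, 0, R2, (0, 3))
(4, 0, R4, (0, 1))
(4, 0, R4, (0, 2))
(5, 0, R2, (1, 3))
(6, 0, R1, (1, 2))
(6, 0, R1, (1, 3))
(6, 0, R1, (2, 3))
(6, 0, R2, (0, 1))
(6, 0, R2, (0, 2))
(6, 0, R2, (0, 3))

bar 0: v0=F3 v1=F4 v2=C5 v3=C5 downbeat P5
bar 1: v0=E3 v1=C4 v2=G4 v3=G4 downbeat m3
bar 2: v0=F3 v1=A3 v2=E4 v3=A4 downbeat M3
bar 3: v0=G3 v1=E4 v2=B4 v3=D5 downbeat P5
bar 4: v0=F3 v1=E4 v2=G4 v3=A4 downbeat M3
bar 5: v0=E3 v1=C4 v2=G4 v3=G4 downbeat m3
bar 6: v0=F3 v1=F4 v2=C5 v3=C5 downbeat P5
  -> R1 @ bar 1 tick 0 v(1, 2): F4/C5 P5 -> C4/G4 P5 similar
  -> R1 @ bar 1 tick 0 v(1, 3): F4/C5 P5 -> C4/G4 P5 similar
  -> R1 @ bar 1 tick 0 v(2, 3): C5/C5 P1 -> G4/G4 P1 similar
  -> R1 @ bar 2 tick 0 v(1, 2): C4/G4 P5 -> A3/E4 P5 similar
  -> R4 @ bar 2 tick 0 v(0, 2): F3/E4 M7 untreated
  -> R1 @ bar 3 tick 0 v(1, 2): A3/E4 P5 -> E4/B4 P5 similar
  -> R2 @ bar 3 tick 0 v(0, 3): F3/A4 M3 -> G3/D5 P5 similar
  -> R4 @ bar 4 tick 0 v(0, 1): F3/E4 M7 untreated
  -> R4 @ bar 4 tick 0 v(0, 2): F3/G4 M2 untreated
  -> R2 @ bar 5 tick 0 v(1, 3): E4/A4 P4 -> C4/G4 P5 similar
  -> R1 @ bar 6 tick 0 v(1, 2): C4/G4 P5 -> F4/C5 P5 similar
  -> R1 @ bar 6 tick 0 v(1, 3): C4/G4 P5 -> F4/C5 P5 similar
  -> R1 @ bar 6 tick 0 v(2, 3): G4/G4 P1 -> C5/C5 P1 similar
  -> R2 @ bar 6 tick 0 v(0, 1): E3/C4 m6 -> F3/F4 P8 similar
  -> R2 @ bar 6 tick 0 v(0, 2): E3/G4 m3 -> F3/C5 P5 similar
  -> R2 @ bar 6 tick 0 v(0, 3): E3/G4 m3 -> F3/C5 P5 similar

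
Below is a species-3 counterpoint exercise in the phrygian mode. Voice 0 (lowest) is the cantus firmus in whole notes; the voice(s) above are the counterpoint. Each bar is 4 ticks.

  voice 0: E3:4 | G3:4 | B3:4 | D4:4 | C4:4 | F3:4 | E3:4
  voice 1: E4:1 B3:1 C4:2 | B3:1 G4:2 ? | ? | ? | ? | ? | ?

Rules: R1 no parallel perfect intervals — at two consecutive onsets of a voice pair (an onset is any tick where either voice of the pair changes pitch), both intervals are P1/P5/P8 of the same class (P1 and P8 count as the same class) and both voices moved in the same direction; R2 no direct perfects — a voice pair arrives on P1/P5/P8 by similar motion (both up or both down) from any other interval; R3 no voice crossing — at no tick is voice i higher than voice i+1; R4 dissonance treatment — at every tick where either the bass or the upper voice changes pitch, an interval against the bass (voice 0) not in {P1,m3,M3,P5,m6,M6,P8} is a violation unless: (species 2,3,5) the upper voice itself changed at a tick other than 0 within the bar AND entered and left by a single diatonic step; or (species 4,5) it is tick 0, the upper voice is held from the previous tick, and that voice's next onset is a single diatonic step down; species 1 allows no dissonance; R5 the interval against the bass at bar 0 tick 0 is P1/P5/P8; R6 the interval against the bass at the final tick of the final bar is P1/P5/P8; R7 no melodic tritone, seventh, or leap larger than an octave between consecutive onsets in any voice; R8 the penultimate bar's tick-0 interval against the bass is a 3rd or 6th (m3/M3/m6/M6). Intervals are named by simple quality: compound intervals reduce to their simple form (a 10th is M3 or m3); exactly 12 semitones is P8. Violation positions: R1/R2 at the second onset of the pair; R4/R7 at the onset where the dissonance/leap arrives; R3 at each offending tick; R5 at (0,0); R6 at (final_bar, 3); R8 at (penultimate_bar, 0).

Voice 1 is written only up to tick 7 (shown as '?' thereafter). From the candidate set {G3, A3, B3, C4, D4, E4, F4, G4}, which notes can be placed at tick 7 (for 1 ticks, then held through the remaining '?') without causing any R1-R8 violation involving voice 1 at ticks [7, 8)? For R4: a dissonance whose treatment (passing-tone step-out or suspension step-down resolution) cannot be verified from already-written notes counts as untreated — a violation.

G3: legal
A3: violates R4,R7
B3: legal
C4: violates R4
D4: legal
E4: legal
F4: violates R4
G4: legal

{B3, D4, E4, G3, G4}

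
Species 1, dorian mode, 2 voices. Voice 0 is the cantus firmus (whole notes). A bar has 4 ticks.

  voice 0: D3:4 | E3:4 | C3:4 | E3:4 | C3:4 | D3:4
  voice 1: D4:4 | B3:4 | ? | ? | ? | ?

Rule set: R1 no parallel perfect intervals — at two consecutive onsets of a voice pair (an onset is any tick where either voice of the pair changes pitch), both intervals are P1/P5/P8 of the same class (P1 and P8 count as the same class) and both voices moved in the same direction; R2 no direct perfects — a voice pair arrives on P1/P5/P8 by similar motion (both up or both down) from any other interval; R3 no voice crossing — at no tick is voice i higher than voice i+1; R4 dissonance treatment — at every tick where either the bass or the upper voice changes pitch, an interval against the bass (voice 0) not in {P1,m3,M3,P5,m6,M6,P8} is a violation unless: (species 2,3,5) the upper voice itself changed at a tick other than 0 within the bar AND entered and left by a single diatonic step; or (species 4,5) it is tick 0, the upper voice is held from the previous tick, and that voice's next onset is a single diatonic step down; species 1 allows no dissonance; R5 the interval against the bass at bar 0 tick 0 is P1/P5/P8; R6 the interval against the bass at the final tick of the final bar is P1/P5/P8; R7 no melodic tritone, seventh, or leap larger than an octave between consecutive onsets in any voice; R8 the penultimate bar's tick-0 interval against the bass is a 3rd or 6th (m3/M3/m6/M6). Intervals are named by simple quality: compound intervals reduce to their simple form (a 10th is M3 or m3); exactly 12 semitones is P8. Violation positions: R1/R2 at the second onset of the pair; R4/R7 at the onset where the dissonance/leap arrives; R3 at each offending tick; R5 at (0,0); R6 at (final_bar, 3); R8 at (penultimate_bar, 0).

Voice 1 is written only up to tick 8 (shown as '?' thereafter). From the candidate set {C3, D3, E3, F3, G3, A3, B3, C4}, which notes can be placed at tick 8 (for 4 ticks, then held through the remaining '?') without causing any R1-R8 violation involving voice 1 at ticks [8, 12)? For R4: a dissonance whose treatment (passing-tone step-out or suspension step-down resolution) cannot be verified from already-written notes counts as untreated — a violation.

C3: violates R2,R7
D3: violates R4
E3: legal
F3: violates R4,R7
G3: violates R1
A3: legal
B3: violates R4
C4: legal

{A3, C4, E3}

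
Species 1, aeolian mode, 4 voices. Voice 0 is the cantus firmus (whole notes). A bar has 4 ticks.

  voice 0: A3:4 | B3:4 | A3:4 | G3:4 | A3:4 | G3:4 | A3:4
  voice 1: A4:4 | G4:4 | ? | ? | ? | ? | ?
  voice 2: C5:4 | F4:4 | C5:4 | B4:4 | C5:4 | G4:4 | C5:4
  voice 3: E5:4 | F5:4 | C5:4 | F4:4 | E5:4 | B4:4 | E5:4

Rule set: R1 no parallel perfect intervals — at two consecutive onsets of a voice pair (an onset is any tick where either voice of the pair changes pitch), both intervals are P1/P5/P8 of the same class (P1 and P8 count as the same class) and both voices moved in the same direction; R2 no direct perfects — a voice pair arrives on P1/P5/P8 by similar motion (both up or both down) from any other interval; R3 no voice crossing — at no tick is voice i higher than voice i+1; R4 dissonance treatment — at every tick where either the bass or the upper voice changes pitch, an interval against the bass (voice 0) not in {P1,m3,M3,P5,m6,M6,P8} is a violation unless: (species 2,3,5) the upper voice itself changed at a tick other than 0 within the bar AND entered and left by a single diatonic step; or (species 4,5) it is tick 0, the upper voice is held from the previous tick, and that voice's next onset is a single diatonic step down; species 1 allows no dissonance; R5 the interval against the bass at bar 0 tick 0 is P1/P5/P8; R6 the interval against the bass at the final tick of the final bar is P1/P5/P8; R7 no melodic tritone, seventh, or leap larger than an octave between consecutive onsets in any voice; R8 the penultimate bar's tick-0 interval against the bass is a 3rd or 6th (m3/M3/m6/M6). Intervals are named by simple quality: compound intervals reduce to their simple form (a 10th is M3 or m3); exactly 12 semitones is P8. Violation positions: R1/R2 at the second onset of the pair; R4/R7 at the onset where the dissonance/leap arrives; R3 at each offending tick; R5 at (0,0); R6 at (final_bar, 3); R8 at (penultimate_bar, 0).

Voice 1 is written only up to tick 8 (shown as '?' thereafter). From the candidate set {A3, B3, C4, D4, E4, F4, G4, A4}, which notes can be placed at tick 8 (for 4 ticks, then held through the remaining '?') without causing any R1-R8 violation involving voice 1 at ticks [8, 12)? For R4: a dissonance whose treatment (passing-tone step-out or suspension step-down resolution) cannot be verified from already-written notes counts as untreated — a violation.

A3: violates R2,R7
B3: violates R4
C4: violates R2
D4: violates R4
E4: violates R2
F4: violates R2
G4: violates R4
A4: legal

{A4}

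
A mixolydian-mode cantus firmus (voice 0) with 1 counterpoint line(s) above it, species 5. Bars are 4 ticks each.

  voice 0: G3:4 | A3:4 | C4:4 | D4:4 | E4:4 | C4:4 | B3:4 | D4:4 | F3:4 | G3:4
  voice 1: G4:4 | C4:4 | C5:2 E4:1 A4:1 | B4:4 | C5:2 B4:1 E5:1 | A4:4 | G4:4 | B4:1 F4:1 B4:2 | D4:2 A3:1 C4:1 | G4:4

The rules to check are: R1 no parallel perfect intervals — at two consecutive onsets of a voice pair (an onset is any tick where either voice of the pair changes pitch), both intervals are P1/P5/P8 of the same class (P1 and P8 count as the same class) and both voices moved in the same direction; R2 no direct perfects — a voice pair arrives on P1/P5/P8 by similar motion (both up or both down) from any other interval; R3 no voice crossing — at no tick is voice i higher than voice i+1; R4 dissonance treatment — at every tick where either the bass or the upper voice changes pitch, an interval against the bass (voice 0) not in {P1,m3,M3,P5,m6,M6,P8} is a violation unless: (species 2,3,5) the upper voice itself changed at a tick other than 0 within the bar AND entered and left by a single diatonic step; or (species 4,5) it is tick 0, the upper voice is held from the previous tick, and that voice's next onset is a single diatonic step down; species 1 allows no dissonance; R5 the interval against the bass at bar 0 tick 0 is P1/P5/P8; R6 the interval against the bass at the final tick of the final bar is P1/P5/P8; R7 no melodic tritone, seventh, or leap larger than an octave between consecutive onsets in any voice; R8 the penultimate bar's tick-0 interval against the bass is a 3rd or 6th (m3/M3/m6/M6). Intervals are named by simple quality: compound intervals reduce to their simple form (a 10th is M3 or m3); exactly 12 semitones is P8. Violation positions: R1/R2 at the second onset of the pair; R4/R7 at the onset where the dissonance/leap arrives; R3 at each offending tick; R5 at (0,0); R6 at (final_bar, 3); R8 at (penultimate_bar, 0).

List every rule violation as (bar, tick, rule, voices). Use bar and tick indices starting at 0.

bar 0: v0=G3 v1=G4 downbeat P8
bar 1: v0=A3 v1=C4 downbeat m3
bar 2: v0=C4 v1=C5 downbeat P8
bar 3: v0=D4 v1=B4 downbeat M6
bar 4: v0=E4 v1=C5 downbeat m6
bar 5: v0=C4 v1=A4 downbeat M6
bar 6: v0=B3 v1=G4 downbeat m6
bar 7: v0=D4 v1=B4 downbeat M6
bar 8: v0=F3 v1=D4 downbeat M6
bar 9: v0=G3 v1=G4 downbeat P8
  -> R2 @ bar 2 tick 0 v(0, 1): A3/C4 m3 -> C4/C5 P8 similar
  -> R7 @ bar 7 tick 1 v(1,): B4->F4 leap 6st
  -> R7 @ bar 7 tick 2 v(1,): F4->B4 leap 6st
  -> R2 @ bar 9 tick 0 v(0, 1): F3/C4 P5 -> G3/G4 P8 similar

(2, 0, R2, (0, 1))
(7, 1, R7, (1,))
(7, 2, R7, (1,))
(9, 0, R2, (0, 1))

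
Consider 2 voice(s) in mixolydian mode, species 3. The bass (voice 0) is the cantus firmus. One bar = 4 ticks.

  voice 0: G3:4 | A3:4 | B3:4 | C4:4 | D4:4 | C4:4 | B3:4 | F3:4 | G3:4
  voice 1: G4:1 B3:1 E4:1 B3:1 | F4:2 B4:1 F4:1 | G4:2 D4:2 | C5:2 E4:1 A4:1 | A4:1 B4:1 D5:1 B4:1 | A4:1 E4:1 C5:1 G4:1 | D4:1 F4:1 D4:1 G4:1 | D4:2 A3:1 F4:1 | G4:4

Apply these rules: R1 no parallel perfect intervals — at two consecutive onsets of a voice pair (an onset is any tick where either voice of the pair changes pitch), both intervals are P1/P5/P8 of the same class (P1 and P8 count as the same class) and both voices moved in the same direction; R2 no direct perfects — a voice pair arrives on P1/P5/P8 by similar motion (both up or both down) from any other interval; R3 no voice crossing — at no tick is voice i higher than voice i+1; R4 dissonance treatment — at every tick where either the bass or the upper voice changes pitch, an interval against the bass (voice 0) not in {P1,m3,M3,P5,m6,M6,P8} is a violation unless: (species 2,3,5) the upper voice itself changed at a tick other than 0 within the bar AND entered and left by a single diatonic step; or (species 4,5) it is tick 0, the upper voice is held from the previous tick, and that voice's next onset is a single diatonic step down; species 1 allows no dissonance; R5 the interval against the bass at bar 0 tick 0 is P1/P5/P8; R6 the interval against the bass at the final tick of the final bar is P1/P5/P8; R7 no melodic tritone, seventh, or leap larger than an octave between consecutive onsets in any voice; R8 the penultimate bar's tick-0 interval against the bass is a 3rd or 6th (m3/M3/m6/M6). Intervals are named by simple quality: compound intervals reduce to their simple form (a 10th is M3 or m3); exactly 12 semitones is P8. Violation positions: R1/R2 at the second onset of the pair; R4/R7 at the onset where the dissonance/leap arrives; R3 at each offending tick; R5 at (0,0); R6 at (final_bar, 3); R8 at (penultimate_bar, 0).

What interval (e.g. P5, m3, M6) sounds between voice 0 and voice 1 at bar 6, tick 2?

voice 0=B3 voice 1=D4 -> m3

m3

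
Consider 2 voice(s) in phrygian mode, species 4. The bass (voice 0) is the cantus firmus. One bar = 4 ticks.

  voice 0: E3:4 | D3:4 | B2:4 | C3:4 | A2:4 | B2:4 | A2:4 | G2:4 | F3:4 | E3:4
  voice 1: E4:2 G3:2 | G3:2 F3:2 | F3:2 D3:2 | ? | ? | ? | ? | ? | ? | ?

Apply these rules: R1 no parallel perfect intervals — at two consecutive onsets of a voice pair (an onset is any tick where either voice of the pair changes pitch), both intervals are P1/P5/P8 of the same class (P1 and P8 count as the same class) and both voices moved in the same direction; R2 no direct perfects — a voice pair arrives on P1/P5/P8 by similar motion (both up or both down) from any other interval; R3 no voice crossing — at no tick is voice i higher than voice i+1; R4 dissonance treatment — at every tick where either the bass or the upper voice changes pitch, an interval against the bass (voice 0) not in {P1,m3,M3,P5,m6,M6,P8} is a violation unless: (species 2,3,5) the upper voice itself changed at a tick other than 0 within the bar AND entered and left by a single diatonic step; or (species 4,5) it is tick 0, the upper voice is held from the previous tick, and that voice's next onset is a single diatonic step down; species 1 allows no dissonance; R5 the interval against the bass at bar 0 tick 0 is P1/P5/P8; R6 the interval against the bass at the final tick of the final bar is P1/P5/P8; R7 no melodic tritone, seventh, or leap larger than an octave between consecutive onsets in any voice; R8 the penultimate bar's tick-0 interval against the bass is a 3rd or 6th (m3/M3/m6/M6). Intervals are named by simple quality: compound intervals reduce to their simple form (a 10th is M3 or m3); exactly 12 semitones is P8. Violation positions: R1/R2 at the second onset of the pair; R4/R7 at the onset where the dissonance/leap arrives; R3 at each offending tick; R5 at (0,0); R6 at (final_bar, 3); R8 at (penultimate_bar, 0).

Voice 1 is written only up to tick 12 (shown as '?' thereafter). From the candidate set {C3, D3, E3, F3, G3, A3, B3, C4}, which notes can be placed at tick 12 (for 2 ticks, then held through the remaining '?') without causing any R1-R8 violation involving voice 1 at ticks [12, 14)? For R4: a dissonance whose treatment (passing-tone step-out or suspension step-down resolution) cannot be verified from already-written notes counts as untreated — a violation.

C3: legal
D3: violates R4
E3: legal
F3: violates R4
G3: violates R2
A3: legal
B3: violates R4
C4: violates R2,R7

{A3, C3, E3}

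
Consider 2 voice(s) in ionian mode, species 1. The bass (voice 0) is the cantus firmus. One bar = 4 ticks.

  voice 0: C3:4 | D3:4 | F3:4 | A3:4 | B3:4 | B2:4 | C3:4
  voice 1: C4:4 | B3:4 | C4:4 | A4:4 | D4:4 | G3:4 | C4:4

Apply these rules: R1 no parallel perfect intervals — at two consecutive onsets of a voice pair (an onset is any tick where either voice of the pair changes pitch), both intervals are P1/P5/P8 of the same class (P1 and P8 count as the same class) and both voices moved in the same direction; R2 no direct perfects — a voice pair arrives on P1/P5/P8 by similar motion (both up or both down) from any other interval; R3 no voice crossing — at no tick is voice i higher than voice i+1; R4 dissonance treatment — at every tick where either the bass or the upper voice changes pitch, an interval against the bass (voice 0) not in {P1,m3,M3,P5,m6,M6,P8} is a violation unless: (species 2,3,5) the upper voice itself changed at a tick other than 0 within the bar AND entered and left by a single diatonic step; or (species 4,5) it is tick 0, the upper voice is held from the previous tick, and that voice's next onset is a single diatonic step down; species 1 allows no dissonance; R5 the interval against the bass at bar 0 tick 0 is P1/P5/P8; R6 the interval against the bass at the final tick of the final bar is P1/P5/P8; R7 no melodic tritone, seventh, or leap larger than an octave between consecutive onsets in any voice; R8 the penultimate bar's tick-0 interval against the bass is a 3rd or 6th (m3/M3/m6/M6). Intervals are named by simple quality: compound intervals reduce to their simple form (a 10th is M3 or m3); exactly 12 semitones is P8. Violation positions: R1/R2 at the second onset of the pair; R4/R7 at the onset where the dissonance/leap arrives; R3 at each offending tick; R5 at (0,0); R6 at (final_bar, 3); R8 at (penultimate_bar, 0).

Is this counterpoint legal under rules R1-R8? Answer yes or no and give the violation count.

bar 0: v0=C3 v1=C4 (P8)
bar 1: v0=D3 v1=B3 (M6)
bar 2: v0=F3 v1=C4 (P5)
bar 3: v0=A3 v1=A4 (P8)
bar 4: v0=B3 v1=D4 (m3)
bar 5: v0=B2 v1=G3 (m6)
bar 6: v0=C3 v1=C4 (P8)
  R2 @ bar2.0: D3/B3 M6 -> F3/C4 P5 similar
  R2 @ bar3.0: F3/C4 P5 -> A3/A4 P8 similar
  R2 @ bar6.0: B2/G3 m6 -> C3/C4 P8 similar

No (3 violations)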